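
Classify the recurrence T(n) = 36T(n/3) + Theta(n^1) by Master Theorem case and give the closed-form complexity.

Master Theorem for T(n) = 36T(n/3) + O(n^1):

a = 36, b = 3, c = 1
log_b(a) = log_3(36) = 3.2619

Case 1: c = 1 < log_3(36) = 3.2619
T(n) = O(n^(log_3 36))

For T(n) = 36T(n/3) + O(n^1): log_3(36) = 3.2619. This is Case 1 of the Master Theorem (c < log_b(a), work dominated by leaves), giving O(n^(log_3 36)).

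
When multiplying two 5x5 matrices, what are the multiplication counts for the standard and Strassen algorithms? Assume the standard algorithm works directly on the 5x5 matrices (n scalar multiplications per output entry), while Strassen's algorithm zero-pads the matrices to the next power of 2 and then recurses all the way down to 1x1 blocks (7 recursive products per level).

Matrix multiplication for 5x5 matrices:

Strassen's algorithm requires power-of-2 dimensions. Pad 5x5 to 8x8 (next power of 2).

Standard algorithm: 5^3 = 125 multiplications
Strassen's algorithm: 7^(log2(8)) = 7^3 = 343 multiplications
Difference: 125 - 343 = -218 (Strassen uses MORE here due to padding overhead — for small or just-over-power-of-2 n, padding can outweigh the per-level savings)

Standard: 125 multiplications (5^3). Strassen: 343 multiplications (7^3, after padding to 8x8). Strassen reduces 8 recursive multiplications to 7 at each level.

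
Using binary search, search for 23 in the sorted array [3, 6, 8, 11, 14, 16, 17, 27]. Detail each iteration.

Binary search for 23 in [3, 6, 8, 11, 14, 16, 17, 27]:

lo=0, hi=7, mid=3, arr[mid]=11 -> 11 < 23, search right half
lo=4, hi=7, mid=5, arr[mid]=16 -> 16 < 23, search right half
lo=6, hi=7, mid=6, arr[mid]=17 -> 17 < 23, search right half
lo=7, hi=7, mid=7, arr[mid]=27 -> 27 > 23, search left half
lo=7 > hi=6, target 23 not found

Binary search determines that 23 is not in the array after 4 comparisons. The search space was exhausted without finding the target.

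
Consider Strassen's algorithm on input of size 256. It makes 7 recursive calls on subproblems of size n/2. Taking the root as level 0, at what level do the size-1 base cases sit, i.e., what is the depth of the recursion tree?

For divide and conquer with division factor 2:

Problem sizes at each level:
Level 0: 256
Level 1: 128
Level 2: 64
Level 3: 32
Level 4: 16
Level 5: 8
Level 6: 4
Level 7: 2
Level 8: 1

The root is level 0 and the size-1 base case is level 8 (the tree spans levels 0 through 8, i.e. 9 levels counting the root), so the depth is the number of divisions: log_2(256) = 8

The recursion tree depth is log_2(256) = 8. At each level, the problem size is divided by 2, so it takes 8 divisions to reduce to a base case of size 1. The algorithm makes 7 recursive calls at each level.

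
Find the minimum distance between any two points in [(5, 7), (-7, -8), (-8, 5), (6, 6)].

Computing all pairwise distances among 4 points:

d((5, 7), (-7, -8)) = 19.2094
d((5, 7), (-8, 5)) = 13.1529
d((5, 7), (6, 6)) = 1.4142 <-- minimum
d((-7, -8), (-8, 5)) = 13.0384
d((-7, -8), (6, 6)) = 19.105
d((-8, 5), (6, 6)) = 14.0357

Closest pair: (5, 7) and (6, 6) with distance 1.4142

The closest pair is (5, 7) and (6, 6) with Euclidean distance 1.4142. For 4 points, brute-force pairwise comparison is shown above. For large n, the divide-and-conquer algorithm (sort by x, recurse on halves, check the dividing strip) achieves O(n log n).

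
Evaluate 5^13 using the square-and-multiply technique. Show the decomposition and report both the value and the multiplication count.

Computing 5^13 by squaring (build up from 5^1; each line after the first costs one multiplication):

5^1 = 5
5^2 = (5^1)^2 = 5^2 = 25
5^3 = 5 * 5^2 = 5 * 25 = 125
5^6 = (5^3)^2 = 125^2 = 15625
5^12 = (5^6)^2 = 15625^2 = 244140625
5^13 = 5 * 5^12 = 5 * 244140625 = 1220703125

Result: 1220703125
Multiplications needed: 5 (5 lines after 5^1)

5^13 = 1220703125. Using exponentiation by squaring, this requires 5 multiplications. The key idea: if the exponent is even, square the half-power; if odd, multiply by the base once.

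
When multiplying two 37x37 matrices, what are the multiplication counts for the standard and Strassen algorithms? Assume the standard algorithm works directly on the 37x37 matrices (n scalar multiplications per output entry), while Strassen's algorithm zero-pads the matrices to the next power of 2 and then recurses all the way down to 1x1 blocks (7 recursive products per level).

Matrix multiplication for 37x37 matrices:

Strassen's algorithm requires power-of-2 dimensions. Pad 37x37 to 64x64 (next power of 2).

Standard algorithm: 37^3 = 50653 multiplications
Strassen's algorithm: 7^(log2(64)) = 7^6 = 117649 multiplications
Difference: 50653 - 117649 = -66996 (Strassen uses MORE here due to padding overhead — for small or just-over-power-of-2 n, padding can outweigh the per-level savings)

Standard: 50653 multiplications (37^3). Strassen: 117649 multiplications (7^6, after padding to 64x64). Strassen reduces 8 recursive multiplications to 7 at each level.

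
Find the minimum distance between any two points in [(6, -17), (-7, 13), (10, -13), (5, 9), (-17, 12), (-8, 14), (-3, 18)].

Computing all pairwise distances among 7 points:

d((6, -17), (-7, 13)) = 32.6956
d((6, -17), (10, -13)) = 5.6569
d((6, -17), (5, 9)) = 26.0192
d((6, -17), (-17, 12)) = 37.0135
d((6, -17), (-8, 14)) = 34.0147
d((6, -17), (-3, 18)) = 36.1386
d((-7, 13), (10, -13)) = 31.0644
d((-7, 13), (5, 9)) = 12.6491
d((-7, 13), (-17, 12)) = 10.0499
d((-7, 13), (-8, 14)) = 1.4142 <-- minimum
d((-7, 13), (-3, 18)) = 6.4031
d((10, -13), (5, 9)) = 22.561
d((10, -13), (-17, 12)) = 36.7967
d((10, -13), (-8, 14)) = 32.45
d((10, -13), (-3, 18)) = 33.6155
d((5, 9), (-17, 12)) = 22.2036
d((5, 9), (-8, 14)) = 13.9284
d((5, 9), (-3, 18)) = 12.0416
d((-17, 12), (-8, 14)) = 9.2195
d((-17, 12), (-3, 18)) = 15.2315
d((-8, 14), (-3, 18)) = 6.4031

Closest pair: (-7, 13) and (-8, 14) with distance 1.4142

The closest pair is (-7, 13) and (-8, 14) with Euclidean distance 1.4142. For 7 points, brute-force pairwise comparison is shown above. For large n, the divide-and-conquer algorithm (sort by x, recurse on halves, check the dividing strip) achieves O(n log n).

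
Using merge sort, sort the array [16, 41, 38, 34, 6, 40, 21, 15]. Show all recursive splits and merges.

Merge sort trace:

Split: [16, 41, 38, 34, 6, 40, 21, 15] -> [16, 41, 38, 34] and [6, 40, 21, 15]
  Split: [16, 41, 38, 34] -> [16, 41] and [38, 34]
    Split: [16, 41] -> [16] and [41]
    Merge: [16] + [41] -> [16, 41]
    Split: [38, 34] -> [38] and [34]
    Merge: [38] + [34] -> [34, 38]
  Merge: [16, 41] + [34, 38] -> [16, 34, 38, 41]
  Split: [6, 40, 21, 15] -> [6, 40] and [21, 15]
    Split: [6, 40] -> [6] and [40]
    Merge: [6] + [40] -> [6, 40]
    Split: [21, 15] -> [21] and [15]
    Merge: [21] + [15] -> [15, 21]
  Merge: [6, 40] + [15, 21] -> [6, 15, 21, 40]
Merge: [16, 34, 38, 41] + [6, 15, 21, 40] -> [6, 15, 16, 21, 34, 38, 40, 41]

Final sorted array: [6, 15, 16, 21, 34, 38, 40, 41]

The merge sort proceeds by recursively splitting the array and merging sorted halves.
After all merges, the sorted array is [6, 15, 16, 21, 34, 38, 40, 41].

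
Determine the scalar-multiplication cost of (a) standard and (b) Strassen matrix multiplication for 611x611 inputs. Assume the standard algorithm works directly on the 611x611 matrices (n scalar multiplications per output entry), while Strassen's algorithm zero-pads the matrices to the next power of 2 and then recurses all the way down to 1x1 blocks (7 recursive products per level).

Matrix multiplication for 611x611 matrices:

Strassen's algorithm requires power-of-2 dimensions. Pad 611x611 to 1024x1024 (next power of 2).

Standard algorithm: 611^3 = 228099131 multiplications
Strassen's algorithm: 7^(log2(1024)) = 7^10 = 282475249 multiplications
Difference: 228099131 - 282475249 = -54376118 (Strassen uses MORE here due to padding overhead — for small or just-over-power-of-2 n, padding can outweigh the per-level savings)

Standard: 228099131 multiplications (611^3). Strassen: 282475249 multiplications (7^10, after padding to 1024x1024). Strassen reduces 8 recursive multiplications to 7 at each level.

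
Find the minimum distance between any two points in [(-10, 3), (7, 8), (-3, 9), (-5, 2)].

Computing all pairwise distances among 4 points:

d((-10, 3), (7, 8)) = 17.72
d((-10, 3), (-3, 9)) = 9.2195
d((-10, 3), (-5, 2)) = 5.099 <-- minimum
d((7, 8), (-3, 9)) = 10.0499
d((7, 8), (-5, 2)) = 13.4164
d((-3, 9), (-5, 2)) = 7.2801

Closest pair: (-10, 3) and (-5, 2) with distance 5.099

The closest pair is (-10, 3) and (-5, 2) with Euclidean distance 5.099. For 4 points, brute-force pairwise comparison is shown above. For large n, the divide-and-conquer algorithm (sort by x, recurse on halves, check the dividing strip) achieves O(n log n).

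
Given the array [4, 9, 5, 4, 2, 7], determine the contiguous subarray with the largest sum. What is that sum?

Using Kadane's algorithm on [4, 9, 5, 4, 2, 7]:

Scanning through the array:
Position 1 (value 9): max_ending_here = 13, max_so_far = 13
Position 2 (value 5): max_ending_here = 18, max_so_far = 18
Position 3 (value 4): max_ending_here = 22, max_so_far = 22
Position 4 (value 2): max_ending_here = 24, max_so_far = 24
Position 5 (value 7): max_ending_here = 31, max_so_far = 31

Maximum subarray: [4, 9, 5, 4, 2, 7]
Maximum sum: 31

The maximum subarray is [4, 9, 5, 4, 2, 7] with sum 31. This subarray runs from index 0 to index 5.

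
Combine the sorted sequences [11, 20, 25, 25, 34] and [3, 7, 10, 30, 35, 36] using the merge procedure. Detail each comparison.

Merging process:

Compare 11 vs 3: take 3 from right. Merged: [3]
Compare 11 vs 7: take 7 from right. Merged: [3, 7]
Compare 11 vs 10: take 10 from right. Merged: [3, 7, 10]
Compare 11 vs 30: take 11 from left. Merged: [3, 7, 10, 11]
Compare 20 vs 30: take 20 from left. Merged: [3, 7, 10, 11, 20]
Compare 25 vs 30: take 25 from left. Merged: [3, 7, 10, 11, 20, 25]
Compare 25 vs 30: take 25 from left. Merged: [3, 7, 10, 11, 20, 25, 25]
Compare 34 vs 30: take 30 from right. Merged: [3, 7, 10, 11, 20, 25, 25, 30]
Compare 34 vs 35: take 34 from left. Merged: [3, 7, 10, 11, 20, 25, 25, 30, 34]
Append remaining from right: [35, 36]. Merged: [3, 7, 10, 11, 20, 25, 25, 30, 34, 35, 36]

Final merged array: [3, 7, 10, 11, 20, 25, 25, 30, 34, 35, 36]
Total comparisons: 9

The merged array is [3, 7, 10, 11, 20, 25, 25, 30, 34, 35, 36], requiring 9 comparisons. The merge step runs in O(n) time where n is the total number of elements.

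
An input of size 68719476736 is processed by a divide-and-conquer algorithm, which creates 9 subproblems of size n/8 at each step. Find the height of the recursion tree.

For divide and conquer with division factor 8:

Problem sizes at each level:
Level 0: 68719476736
Level 1: 8589934592
Level 2: 1073741824
Level 3: 134217728
Level 4: 16777216
Level 5: 2097152
Level 6: 262144
Level 7: 32768
Level 8: 4096
Level 9: 512
Level 10: 64
Level 11: 8
Level 12: 1

The root is level 0 and the size-1 base case is level 12 (the tree spans levels 0 through 12, i.e. 13 levels counting the root), so the depth is the number of divisions: log_8(68719476736) = 12

The recursion tree depth is log_8(68719476736) = 12. At each level, the problem size is divided by 8, so it takes 12 divisions to reduce to a base case of size 1. The algorithm makes 9 recursive calls at each level.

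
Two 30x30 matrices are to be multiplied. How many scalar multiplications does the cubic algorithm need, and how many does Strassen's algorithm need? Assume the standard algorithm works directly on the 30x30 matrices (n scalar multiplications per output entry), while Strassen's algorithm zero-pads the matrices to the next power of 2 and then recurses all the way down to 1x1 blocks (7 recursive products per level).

Matrix multiplication for 30x30 matrices:

Strassen's algorithm requires power-of-2 dimensions. Pad 30x30 to 32x32 (next power of 2).

Standard algorithm: 30^3 = 27000 multiplications
Strassen's algorithm: 7^(log2(32)) = 7^5 = 16807 multiplications
Savings: 27000 - 16807 = 10193 multiplications

Standard: 27000 multiplications (30^3). Strassen: 16807 multiplications (7^5, after padding to 32x32). Strassen reduces 8 recursive multiplications to 7 at each level.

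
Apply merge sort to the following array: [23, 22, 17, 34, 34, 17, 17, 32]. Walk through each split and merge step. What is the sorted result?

Merge sort trace:

Split: [23, 22, 17, 34, 34, 17, 17, 32] -> [23, 22, 17, 34] and [34, 17, 17, 32]
  Split: [23, 22, 17, 34] -> [23, 22] and [17, 34]
    Split: [23, 22] -> [23] and [22]
    Merge: [23] + [22] -> [22, 23]
    Split: [17, 34] -> [17] and [34]
    Merge: [17] + [34] -> [17, 34]
  Merge: [22, 23] + [17, 34] -> [17, 22, 23, 34]
  Split: [34, 17, 17, 32] -> [34, 17] and [17, 32]
    Split: [34, 17] -> [34] and [17]
    Merge: [34] + [17] -> [17, 34]
    Split: [17, 32] -> [17] and [32]
    Merge: [17] + [32] -> [17, 32]
  Merge: [17, 34] + [17, 32] -> [17, 17, 32, 34]
Merge: [17, 22, 23, 34] + [17, 17, 32, 34] -> [17, 17, 17, 22, 23, 32, 34, 34]

Final sorted array: [17, 17, 17, 22, 23, 32, 34, 34]

The merge sort proceeds by recursively splitting the array and merging sorted halves.
After all merges, the sorted array is [17, 17, 17, 22, 23, 32, 34, 34].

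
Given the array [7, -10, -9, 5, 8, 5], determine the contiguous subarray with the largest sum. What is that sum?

Using Kadane's algorithm on [7, -10, -9, 5, 8, 5]:

Scanning through the array:
Position 1 (value -10): max_ending_here = -3, max_so_far = 7
Position 2 (value -9): max_ending_here = -9, max_so_far = 7
Position 3 (value 5): max_ending_here = 5, max_so_far = 7
Position 4 (value 8): max_ending_here = 13, max_so_far = 13
Position 5 (value 5): max_ending_here = 18, max_so_far = 18

Maximum subarray: [5, 8, 5]
Maximum sum: 18

The maximum subarray is [5, 8, 5] with sum 18. This subarray runs from index 3 to index 5.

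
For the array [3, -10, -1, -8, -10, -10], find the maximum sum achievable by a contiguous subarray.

Using Kadane's algorithm on [3, -10, -1, -8, -10, -10]:

Scanning through the array:
Position 1 (value -10): max_ending_here = -7, max_so_far = 3
Position 2 (value -1): max_ending_here = -1, max_so_far = 3
Position 3 (value -8): max_ending_here = -8, max_so_far = 3
Position 4 (value -10): max_ending_here = -10, max_so_far = 3
Position 5 (value -10): max_ending_here = -10, max_so_far = 3

Maximum subarray: [3]
Maximum sum: 3

The maximum subarray is [3] with sum 3. This subarray runs from index 0 to index 0.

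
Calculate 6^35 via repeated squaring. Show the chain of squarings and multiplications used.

Computing 6^35 by squaring (build up from 6^1; each line after the first costs one multiplication):

6^1 = 6
6^2 = (6^1)^2 = 6^2 = 36
6^4 = (6^2)^2 = 36^2 = 1296
6^8 = (6^4)^2 = 1296^2 = 1679616
6^16 = (6^8)^2 = 1679616^2 = 2821109907456
6^17 = 6 * 6^16 = 6 * 2821109907456 = 16926659444736
6^34 = (6^17)^2 = 16926659444736^2 = 286511799958070431838109696
6^35 = 6 * 6^34 = 6 * 286511799958070431838109696 = 1719070799748422591028658176

Result: 1719070799748422591028658176
Multiplications needed: 7 (7 lines after 6^1)

6^35 = 1719070799748422591028658176. Using exponentiation by squaring, this requires 7 multiplications. The key idea: if the exponent is even, square the half-power; if odd, multiply by the base once.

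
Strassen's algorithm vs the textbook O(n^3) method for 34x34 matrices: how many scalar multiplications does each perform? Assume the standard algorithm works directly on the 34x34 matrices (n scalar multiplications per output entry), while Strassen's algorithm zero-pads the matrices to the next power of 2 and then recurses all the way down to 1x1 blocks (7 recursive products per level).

Matrix multiplication for 34x34 matrices:

Strassen's algorithm requires power-of-2 dimensions. Pad 34x34 to 64x64 (next power of 2).

Standard algorithm: 34^3 = 39304 multiplications
Strassen's algorithm: 7^(log2(64)) = 7^6 = 117649 multiplications
Difference: 39304 - 117649 = -78345 (Strassen uses MORE here due to padding overhead — for small or just-over-power-of-2 n, padding can outweigh the per-level savings)

Standard: 39304 multiplications (34^3). Strassen: 117649 multiplications (7^6, after padding to 64x64). Strassen reduces 8 recursive multiplications to 7 at each level.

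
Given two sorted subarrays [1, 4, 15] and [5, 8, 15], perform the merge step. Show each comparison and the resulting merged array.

Merging process:

Compare 1 vs 5: take 1 from left. Merged: [1]
Compare 4 vs 5: take 4 from left. Merged: [1, 4]
Compare 15 vs 5: take 5 from right. Merged: [1, 4, 5]
Compare 15 vs 8: take 8 from right. Merged: [1, 4, 5, 8]
Compare 15 vs 15: take 15 from left. Merged: [1, 4, 5, 8, 15]
Append remaining from right: [15]. Merged: [1, 4, 5, 8, 15, 15]

Final merged array: [1, 4, 5, 8, 15, 15]
Total comparisons: 5

The merged array is [1, 4, 5, 8, 15, 15], requiring 5 comparisons. The merge step runs in O(n) time where n is the total number of elements.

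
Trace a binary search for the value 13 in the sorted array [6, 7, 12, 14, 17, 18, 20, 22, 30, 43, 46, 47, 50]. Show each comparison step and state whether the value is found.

Binary search for 13 in [6, 7, 12, 14, 17, 18, 20, 22, 30, 43, 46, 47, 50]:

lo=0, hi=12, mid=6, arr[mid]=20 -> 20 > 13, search left half
lo=0, hi=5, mid=2, arr[mid]=12 -> 12 < 13, search right half
lo=3, hi=5, mid=4, arr[mid]=17 -> 17 > 13, search left half
lo=3, hi=3, mid=3, arr[mid]=14 -> 14 > 13, search left half
lo=3 > hi=2, target 13 not found

Binary search determines that 13 is not in the array after 4 comparisons. The search space was exhausted without finding the target.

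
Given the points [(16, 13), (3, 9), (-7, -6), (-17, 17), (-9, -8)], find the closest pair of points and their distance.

Computing all pairwise distances among 5 points:

d((16, 13), (3, 9)) = 13.6015
d((16, 13), (-7, -6)) = 29.8329
d((16, 13), (-17, 17)) = 33.2415
d((16, 13), (-9, -8)) = 32.6497
d((3, 9), (-7, -6)) = 18.0278
d((3, 9), (-17, 17)) = 21.5407
d((3, 9), (-9, -8)) = 20.8087
d((-7, -6), (-17, 17)) = 25.0799
d((-7, -6), (-9, -8)) = 2.8284 <-- minimum
d((-17, 17), (-9, -8)) = 26.2488

Closest pair: (-7, -6) and (-9, -8) with distance 2.8284

The closest pair is (-7, -6) and (-9, -8) with Euclidean distance 2.8284. For 5 points, brute-force pairwise comparison is shown above. For large n, the divide-and-conquer algorithm (sort by x, recurse on halves, check the dividing strip) achieves O(n log n).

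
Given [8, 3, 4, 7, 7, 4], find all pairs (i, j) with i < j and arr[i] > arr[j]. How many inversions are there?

Finding inversions in [8, 3, 4, 7, 7, 4]:

(0, 1): arr[0]=8 > arr[1]=3
(0, 2): arr[0]=8 > arr[2]=4
(0, 3): arr[0]=8 > arr[3]=7
(0, 4): arr[0]=8 > arr[4]=7
(0, 5): arr[0]=8 > arr[5]=4
(3, 5): arr[3]=7 > arr[5]=4
(4, 5): arr[4]=7 > arr[5]=4

Total inversions: 7

The array has 7 inversion(s): (0,1), (0,2), (0,3), (0,4), (0,5), (3,5), (4,5). Each pair (i,j) satisfies i < j and arr[i] > arr[j].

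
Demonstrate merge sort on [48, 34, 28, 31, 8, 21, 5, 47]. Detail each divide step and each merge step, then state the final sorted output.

Merge sort trace:

Split: [48, 34, 28, 31, 8, 21, 5, 47] -> [48, 34, 28, 31] and [8, 21, 5, 47]
  Split: [48, 34, 28, 31] -> [48, 34] and [28, 31]
    Split: [48, 34] -> [48] and [34]
    Merge: [48] + [34] -> [34, 48]
    Split: [28, 31] -> [28] and [31]
    Merge: [28] + [31] -> [28, 31]
  Merge: [34, 48] + [28, 31] -> [28, 31, 34, 48]
  Split: [8, 21, 5, 47] -> [8, 21] and [5, 47]
    Split: [8, 21] -> [8] and [21]
    Merge: [8] + [21] -> [8, 21]
    Split: [5, 47] -> [5] and [47]
    Merge: [5] + [47] -> [5, 47]
  Merge: [8, 21] + [5, 47] -> [5, 8, 21, 47]
Merge: [28, 31, 34, 48] + [5, 8, 21, 47] -> [5, 8, 21, 28, 31, 34, 47, 48]

Final sorted array: [5, 8, 21, 28, 31, 34, 47, 48]

The merge sort proceeds by recursively splitting the array and merging sorted halves.
After all merges, the sorted array is [5, 8, 21, 28, 31, 34, 47, 48].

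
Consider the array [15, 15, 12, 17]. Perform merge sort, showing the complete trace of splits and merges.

Merge sort trace:

Split: [15, 15, 12, 17] -> [15, 15] and [12, 17]
  Split: [15, 15] -> [15] and [15]
  Merge: [15] + [15] -> [15, 15]
  Split: [12, 17] -> [12] and [17]
  Merge: [12] + [17] -> [12, 17]
Merge: [15, 15] + [12, 17] -> [12, 15, 15, 17]

Final sorted array: [12, 15, 15, 17]

The merge sort proceeds by recursively splitting the array and merging sorted halves.
After all merges, the sorted array is [12, 15, 15, 17].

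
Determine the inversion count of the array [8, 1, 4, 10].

Finding inversions in [8, 1, 4, 10]:

(0, 1): arr[0]=8 > arr[1]=1
(0, 2): arr[0]=8 > arr[2]=4

Total inversions: 2

The array has 2 inversion(s): (0,1), (0,2). Each pair (i,j) satisfies i < j and arr[i] > arr[j].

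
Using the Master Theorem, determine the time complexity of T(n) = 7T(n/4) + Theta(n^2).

Master Theorem for T(n) = 7T(n/4) + O(n^2):

a = 7, b = 4, c = 2
log_b(a) = log_4(7) = 1.4037

Case 3: c = 2 > log_4(7) = 1.4037
T(n) = O(n^2) = O(n^2)

For T(n) = 7T(n/4) + O(n^2): log_4(7) = 1.4037. This is Case 3 of the Master Theorem (c > log_b(a), work dominated by root), giving O(n^2).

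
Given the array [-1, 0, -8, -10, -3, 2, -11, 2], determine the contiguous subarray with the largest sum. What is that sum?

Using Kadane's algorithm on [-1, 0, -8, -10, -3, 2, -11, 2]:

Scanning through the array:
Position 1 (value 0): max_ending_here = 0, max_so_far = 0
Position 2 (value -8): max_ending_here = -8, max_so_far = 0
Position 3 (value -10): max_ending_here = -10, max_so_far = 0
Position 4 (value -3): max_ending_here = -3, max_so_far = 0
Position 5 (value 2): max_ending_here = 2, max_so_far = 2
Position 6 (value -11): max_ending_here = -9, max_so_far = 2
Position 7 (value 2): max_ending_here = 2, max_so_far = 2

Maximum subarray: [2]
Maximum sum: 2

The maximum subarray is [2] with sum 2. This subarray runs from index 5 to index 5.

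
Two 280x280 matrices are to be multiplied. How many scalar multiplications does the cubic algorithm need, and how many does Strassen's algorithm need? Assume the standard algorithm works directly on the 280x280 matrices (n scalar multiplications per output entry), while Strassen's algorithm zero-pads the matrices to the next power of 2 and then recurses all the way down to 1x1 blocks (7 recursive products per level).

Matrix multiplication for 280x280 matrices:

Strassen's algorithm requires power-of-2 dimensions. Pad 280x280 to 512x512 (next power of 2).

Standard algorithm: 280^3 = 21952000 multiplications
Strassen's algorithm: 7^(log2(512)) = 7^9 = 40353607 multiplications
Difference: 21952000 - 40353607 = -18401607 (Strassen uses MORE here due to padding overhead — for small or just-over-power-of-2 n, padding can outweigh the per-level savings)

Standard: 21952000 multiplications (280^3). Strassen: 40353607 multiplications (7^9, after padding to 512x512). Strassen reduces 8 recursive multiplications to 7 at each level.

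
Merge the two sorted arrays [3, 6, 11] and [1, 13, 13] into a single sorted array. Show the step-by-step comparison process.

Merging process:

Compare 3 vs 1: take 1 from right. Merged: [1]
Compare 3 vs 13: take 3 from left. Merged: [1, 3]
Compare 6 vs 13: take 6 from left. Merged: [1, 3, 6]
Compare 11 vs 13: take 11 from left. Merged: [1, 3, 6, 11]
Append remaining from right: [13, 13]. Merged: [1, 3, 6, 11, 13, 13]

Final merged array: [1, 3, 6, 11, 13, 13]
Total comparisons: 4

The merged array is [1, 3, 6, 11, 13, 13], requiring 4 comparisons. The merge step runs in O(n) time where n is the total number of elements.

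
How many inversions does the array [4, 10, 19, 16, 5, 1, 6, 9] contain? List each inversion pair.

Finding inversions in [4, 10, 19, 16, 5, 1, 6, 9]:

(0, 5): arr[0]=4 > arr[5]=1
(1, 4): arr[1]=10 > arr[4]=5
(1, 5): arr[1]=10 > arr[5]=1
(1, 6): arr[1]=10 > arr[6]=6
(1, 7): arr[1]=10 > arr[7]=9
(2, 3): arr[2]=19 > arr[3]=16
(2, 4): arr[2]=19 > arr[4]=5
(2, 5): arr[2]=19 > arr[5]=1
(2, 6): arr[2]=19 > arr[6]=6
(2, 7): arr[2]=19 > arr[7]=9
(3, 4): arr[3]=16 > arr[4]=5
(3, 5): arr[3]=16 > arr[5]=1
(3, 6): arr[3]=16 > arr[6]=6
(3, 7): arr[3]=16 > arr[7]=9
(4, 5): arr[4]=5 > arr[5]=1

Total inversions: 15

The array has 15 inversion(s): (0,5), (1,4), (1,5), (1,6), (1,7), (2,3), (2,4), (2,5), (2,6), (2,7), (3,4), (3,5), (3,6), (3,7), (4,5). Each pair (i,j) satisfies i < j and arr[i] > arr[j].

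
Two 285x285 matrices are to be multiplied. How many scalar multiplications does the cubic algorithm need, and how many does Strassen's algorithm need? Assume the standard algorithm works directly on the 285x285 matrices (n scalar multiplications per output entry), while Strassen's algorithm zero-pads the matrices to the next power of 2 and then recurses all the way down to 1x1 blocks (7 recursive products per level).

Matrix multiplication for 285x285 matrices:

Strassen's algorithm requires power-of-2 dimensions. Pad 285x285 to 512x512 (next power of 2).

Standard algorithm: 285^3 = 23149125 multiplications
Strassen's algorithm: 7^(log2(512)) = 7^9 = 40353607 multiplications
Difference: 23149125 - 40353607 = -17204482 (Strassen uses MORE here due to padding overhead — for small or just-over-power-of-2 n, padding can outweigh the per-level savings)

Standard: 23149125 multiplications (285^3). Strassen: 40353607 multiplications (7^9, after padding to 512x512). Strassen reduces 8 recursive multiplications to 7 at each level.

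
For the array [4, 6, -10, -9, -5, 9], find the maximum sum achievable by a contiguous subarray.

Using Kadane's algorithm on [4, 6, -10, -9, -5, 9]:

Scanning through the array:
Position 1 (value 6): max_ending_here = 10, max_so_far = 10
Position 2 (value -10): max_ending_here = 0, max_so_far = 10
Position 3 (value -9): max_ending_here = -9, max_so_far = 10
Position 4 (value -5): max_ending_here = -5, max_so_far = 10
Position 5 (value 9): max_ending_here = 9, max_so_far = 10

Maximum subarray: [4, 6]
Maximum sum: 10

The maximum subarray is [4, 6] with sum 10. This subarray runs from index 0 to index 1.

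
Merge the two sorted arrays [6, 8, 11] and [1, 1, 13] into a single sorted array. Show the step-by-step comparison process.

Merging process:

Compare 6 vs 1: take 1 from right. Merged: [1]
Compare 6 vs 1: take 1 from right. Merged: [1, 1]
Compare 6 vs 13: take 6 from left. Merged: [1, 1, 6]
Compare 8 vs 13: take 8 from left. Merged: [1, 1, 6, 8]
Compare 11 vs 13: take 11 from left. Merged: [1, 1, 6, 8, 11]
Append remaining from right: [13]. Merged: [1, 1, 6, 8, 11, 13]

Final merged array: [1, 1, 6, 8, 11, 13]
Total comparisons: 5

The merged array is [1, 1, 6, 8, 11, 13], requiring 5 comparisons. The merge step runs in O(n) time where n is the total number of elements.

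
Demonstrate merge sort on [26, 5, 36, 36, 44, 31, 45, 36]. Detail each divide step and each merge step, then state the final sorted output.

Merge sort trace:

Split: [26, 5, 36, 36, 44, 31, 45, 36] -> [26, 5, 36, 36] and [44, 31, 45, 36]
  Split: [26, 5, 36, 36] -> [26, 5] and [36, 36]
    Split: [26, 5] -> [26] and [5]
    Merge: [26] + [5] -> [5, 26]
    Split: [36, 36] -> [36] and [36]
    Merge: [36] + [36] -> [36, 36]
  Merge: [5, 26] + [36, 36] -> [5, 26, 36, 36]
  Split: [44, 31, 45, 36] -> [44, 31] and [45, 36]
    Split: [44, 31] -> [44] and [31]
    Merge: [44] + [31] -> [31, 44]
    Split: [45, 36] -> [45] and [36]
    Merge: [45] + [36] -> [36, 45]
  Merge: [31, 44] + [36, 45] -> [31, 36, 44, 45]
Merge: [5, 26, 36, 36] + [31, 36, 44, 45] -> [5, 26, 31, 36, 36, 36, 44, 45]

Final sorted array: [5, 26, 31, 36, 36, 36, 44, 45]

The merge sort proceeds by recursively splitting the array and merging sorted halves.
After all merges, the sorted array is [5, 26, 31, 36, 36, 36, 44, 45].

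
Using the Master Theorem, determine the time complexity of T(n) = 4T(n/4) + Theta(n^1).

Master Theorem for T(n) = 4T(n/4) + O(n^1):

a = 4, b = 4, c = 1
log_b(a) = log_4(4) = 1.0000

Case 2: c = 1 = log_4(4) = 1.0000
T(n) = O(n^1 log n) = O(n log n)

For T(n) = 4T(n/4) + O(n^1): log_4(4) = 1.0000. This is Case 2 of the Master Theorem (c = log_b(a), equal work at all levels), giving O(n log n).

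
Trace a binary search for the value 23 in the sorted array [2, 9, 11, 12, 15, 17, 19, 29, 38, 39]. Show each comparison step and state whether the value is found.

Binary search for 23 in [2, 9, 11, 12, 15, 17, 19, 29, 38, 39]:

lo=0, hi=9, mid=4, arr[mid]=15 -> 15 < 23, search right half
lo=5, hi=9, mid=7, arr[mid]=29 -> 29 > 23, search left half
lo=5, hi=6, mid=5, arr[mid]=17 -> 17 < 23, search right half
lo=6, hi=6, mid=6, arr[mid]=19 -> 19 < 23, search right half
lo=7 > hi=6, target 23 not found

Binary search determines that 23 is not in the array after 4 comparisons. The search space was exhausted without finding the target.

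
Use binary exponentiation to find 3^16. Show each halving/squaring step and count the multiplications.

Computing 3^16 by squaring (build up from 3^1; each line after the first costs one multiplication):

3^1 = 3
3^2 = (3^1)^2 = 3^2 = 9
3^4 = (3^2)^2 = 9^2 = 81
3^8 = (3^4)^2 = 81^2 = 6561
3^16 = (3^8)^2 = 6561^2 = 43046721

Result: 43046721
Multiplications needed: 4 (4 lines after 3^1)

3^16 = 43046721. Using exponentiation by squaring, this requires 4 multiplications. The key idea: if the exponent is even, square the half-power; if odd, multiply by the base once.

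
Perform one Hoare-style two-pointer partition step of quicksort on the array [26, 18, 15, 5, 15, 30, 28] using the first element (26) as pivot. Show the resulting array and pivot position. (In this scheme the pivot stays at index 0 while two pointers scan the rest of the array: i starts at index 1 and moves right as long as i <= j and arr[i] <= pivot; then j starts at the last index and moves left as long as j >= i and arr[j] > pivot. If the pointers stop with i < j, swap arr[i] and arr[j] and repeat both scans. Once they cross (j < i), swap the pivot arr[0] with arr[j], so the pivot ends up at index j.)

Hoare-style two-pointer partition with pivot = 26:

Initial array: [26, 18, 15, 5, 15, 30, 28]

Pointers start at i = 1, j = 6.
i ends at 5, j ends at 4: the pointers have crossed (j < i), so scanning stops.

Swap pivot arr[0] with arr[4] to place pivot at position 4: [15, 18, 15, 5, 26, 30, 28]
Pivot position: 4

After partitioning with pivot 26, the array becomes [15, 18, 15, 5, 26, 30, 28]. The pivot is placed at index 4. All elements to the left of the pivot are <= 26, and all elements to the right are > 26.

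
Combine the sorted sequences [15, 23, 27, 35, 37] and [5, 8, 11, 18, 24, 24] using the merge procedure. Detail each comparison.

Merging process:

Compare 15 vs 5: take 5 from right. Merged: [5]
Compare 15 vs 8: take 8 from right. Merged: [5, 8]
Compare 15 vs 11: take 11 from right. Merged: [5, 8, 11]
Compare 15 vs 18: take 15 from left. Merged: [5, 8, 11, 15]
Compare 23 vs 18: take 18 from right. Merged: [5, 8, 11, 15, 18]
Compare 23 vs 24: take 23 from left. Merged: [5, 8, 11, 15, 18, 23]
Compare 27 vs 24: take 24 from right. Merged: [5, 8, 11, 15, 18, 23, 24]
Compare 27 vs 24: take 24 from right. Merged: [5, 8, 11, 15, 18, 23, 24, 24]
Append remaining from left: [27, 35, 37]. Merged: [5, 8, 11, 15, 18, 23, 24, 24, 27, 35, 37]

Final merged array: [5, 8, 11, 15, 18, 23, 24, 24, 27, 35, 37]
Total comparisons: 8

The merged array is [5, 8, 11, 15, 18, 23, 24, 24, 27, 35, 37], requiring 8 comparisons. The merge step runs in O(n) time where n is the total number of elements.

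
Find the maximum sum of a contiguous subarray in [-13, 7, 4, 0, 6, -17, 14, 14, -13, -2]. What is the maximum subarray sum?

Using Kadane's algorithm on [-13, 7, 4, 0, 6, -17, 14, 14, -13, -2]:

Scanning through the array:
Position 1 (value 7): max_ending_here = 7, max_so_far = 7
Position 2 (value 4): max_ending_here = 11, max_so_far = 11
Position 3 (value 0): max_ending_here = 11, max_so_far = 11
Position 4 (value 6): max_ending_here = 17, max_so_far = 17
Position 5 (value -17): max_ending_here = 0, max_so_far = 17
Position 6 (value 14): max_ending_here = 14, max_so_far = 17
Position 7 (value 14): max_ending_here = 28, max_so_far = 28
Position 8 (value -13): max_ending_here = 15, max_so_far = 28
Position 9 (value -2): max_ending_here = 13, max_so_far = 28

Maximum subarray: [7, 4, 0, 6, -17, 14, 14]
Maximum sum: 28

The maximum subarray is [7, 4, 0, 6, -17, 14, 14] with sum 28. This subarray runs from index 1 to index 7.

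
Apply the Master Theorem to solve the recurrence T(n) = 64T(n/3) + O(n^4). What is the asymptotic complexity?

Master Theorem for T(n) = 64T(n/3) + O(n^4):

a = 64, b = 3, c = 4
log_b(a) = log_3(64) = 3.7856

Case 3: c = 4 > log_3(64) = 3.7856
T(n) = O(n^4) = O(n^4)

For T(n) = 64T(n/3) + O(n^4): log_3(64) = 3.7856. This is Case 3 of the Master Theorem (c > log_b(a), work dominated by root), giving O(n^4).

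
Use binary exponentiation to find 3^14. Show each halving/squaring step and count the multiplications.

Computing 3^14 by squaring (build up from 3^1; each line after the first costs one multiplication):

3^1 = 3
3^2 = (3^1)^2 = 3^2 = 9
3^3 = 3 * 3^2 = 3 * 9 = 27
3^6 = (3^3)^2 = 27^2 = 729
3^7 = 3 * 3^6 = 3 * 729 = 2187
3^14 = (3^7)^2 = 2187^2 = 4782969

Result: 4782969
Multiplications needed: 5 (5 lines after 3^1)

3^14 = 4782969. Using exponentiation by squaring, this requires 5 multiplications. The key idea: if the exponent is even, square the half-power; if odd, multiply by the base once.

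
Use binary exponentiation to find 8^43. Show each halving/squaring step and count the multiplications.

Computing 8^43 by squaring (build up from 8^1; each line after the first costs one multiplication):

8^1 = 8
8^2 = (8^1)^2 = 8^2 = 64
8^4 = (8^2)^2 = 64^2 = 4096
8^5 = 8 * 8^4 = 8 * 4096 = 32768
8^10 = (8^5)^2 = 32768^2 = 1073741824
8^20 = (8^10)^2 = 1073741824^2 = 1152921504606846976
8^21 = 8 * 8^20 = 8 * 1152921504606846976 = 9223372036854775808
8^42 = (8^21)^2 = 9223372036854775808^2 = 85070591730234615865843651857942052864
8^43 = 8 * 8^42 = 8 * 85070591730234615865843651857942052864 = 680564733841876926926749214863536422912

Result: 680564733841876926926749214863536422912
Multiplications needed: 8 (8 lines after 8^1)

8^43 = 680564733841876926926749214863536422912. Using exponentiation by squaring, this requires 8 multiplications. The key idea: if the exponent is even, square the half-power; if odd, multiply by the base once.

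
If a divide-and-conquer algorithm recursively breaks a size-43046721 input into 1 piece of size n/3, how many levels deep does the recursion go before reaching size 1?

For divide and conquer with division factor 3:

Problem sizes at each level:
Level 0: 43046721
Level 1: 14348907
Level 2: 4782969
Level 3: 1594323
Level 4: 531441
Level 5: 177147
Level 6: 59049
Level 7: 19683
Level 8: 6561
Level 9: 2187
Level 10: 729
Level 11: 243
Level 12: 81
Level 13: 27
Level 14: 9
Level 15: 3
Level 16: 1

The root is level 0 and the size-1 base case is level 16 (the tree spans levels 0 through 16, i.e. 17 levels counting the root), so the depth is the number of divisions: log_3(43046721) = 16

The recursion tree depth is log_3(43046721) = 16. At each level, the problem size is divided by 3, so it takes 16 divisions to reduce to a base case of size 1. The algorithm makes 1 recursive call at each level.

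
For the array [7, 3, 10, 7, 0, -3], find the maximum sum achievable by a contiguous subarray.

Using Kadane's algorithm on [7, 3, 10, 7, 0, -3]:

Scanning through the array:
Position 1 (value 3): max_ending_here = 10, max_so_far = 10
Position 2 (value 10): max_ending_here = 20, max_so_far = 20
Position 3 (value 7): max_ending_here = 27, max_so_far = 27
Position 4 (value 0): max_ending_here = 27, max_so_far = 27
Position 5 (value -3): max_ending_here = 24, max_so_far = 27

Maximum subarray: [7, 3, 10, 7]
Maximum sum: 27

The maximum subarray is [7, 3, 10, 7] with sum 27. This subarray runs from index 0 to index 3.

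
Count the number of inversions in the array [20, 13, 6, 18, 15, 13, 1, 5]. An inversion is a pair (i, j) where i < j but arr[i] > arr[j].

Finding inversions in [20, 13, 6, 18, 15, 13, 1, 5]:

(0, 1): arr[0]=20 > arr[1]=13
(0, 2): arr[0]=20 > arr[2]=6
(0, 3): arr[0]=20 > arr[3]=18
(0, 4): arr[0]=20 > arr[4]=15
(0, 5): arr[0]=20 > arr[5]=13
(0, 6): arr[0]=20 > arr[6]=1
(0, 7): arr[0]=20 > arr[7]=5
(1, 2): arr[1]=13 > arr[2]=6
(1, 6): arr[1]=13 > arr[6]=1
(1, 7): arr[1]=13 > arr[7]=5
(2, 6): arr[2]=6 > arr[6]=1
(2, 7): arr[2]=6 > arr[7]=5
(3, 4): arr[3]=18 > arr[4]=15
(3, 5): arr[3]=18 > arr[5]=13
(3, 6): arr[3]=18 > arr[6]=1
(3, 7): arr[3]=18 > arr[7]=5
(4, 5): arr[4]=15 > arr[5]=13
(4, 6): arr[4]=15 > arr[6]=1
(4, 7): arr[4]=15 > arr[7]=5
(5, 6): arr[5]=13 > arr[6]=1
(5, 7): arr[5]=13 > arr[7]=5

Total inversions: 21

The array has 21 inversion(s): (0,1), (0,2), (0,3), (0,4), (0,5), (0,6), (0,7), (1,2), (1,6), (1,7), (2,6), (2,7), (3,4), (3,5), (3,6), (3,7), (4,5), (4,6), (4,7), (5,6), (5,7). Each pair (i,j) satisfies i < j and arr[i] > arr[j].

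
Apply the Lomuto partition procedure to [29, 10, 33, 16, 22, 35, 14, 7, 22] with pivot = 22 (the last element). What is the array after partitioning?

Lomuto partition with pivot = 22:

Initial array: [29, 10, 33, 16, 22, 35, 14, 7, 22]

arr[0]=29 > 22: no swap
arr[1]=10 <= 22: swap with position 0, array becomes [10, 29, 33, 16, 22, 35, 14, 7, 22]
arr[2]=33 > 22: no swap
arr[3]=16 <= 22: swap with position 1, array becomes [10, 16, 33, 29, 22, 35, 14, 7, 22]
arr[4]=22 <= 22: swap with position 2, array becomes [10, 16, 22, 29, 33, 35, 14, 7, 22]
arr[5]=35 > 22: no swap
arr[6]=14 <= 22: swap with position 3, array becomes [10, 16, 22, 14, 33, 35, 29, 7, 22]
arr[7]=7 <= 22: swap with position 4, array becomes [10, 16, 22, 14, 7, 35, 29, 33, 22]

Place pivot at position 5: [10, 16, 22, 14, 7, 22, 29, 33, 35]
Pivot position: 5

After partitioning with pivot 22, the array becomes [10, 16, 22, 14, 7, 22, 29, 33, 35]. The pivot is placed at index 5. All elements to the left of the pivot are <= 22, and all elements to the right are > 22.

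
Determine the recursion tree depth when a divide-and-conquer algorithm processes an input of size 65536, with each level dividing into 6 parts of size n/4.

For divide and conquer with division factor 4:

Problem sizes at each level:
Level 0: 65536
Level 1: 16384
Level 2: 4096
Level 3: 1024
Level 4: 256
Level 5: 64
Level 6: 16
Level 7: 4
Level 8: 1

The root is level 0 and the size-1 base case is level 8 (the tree spans levels 0 through 8, i.e. 9 levels counting the root), so the depth is the number of divisions: log_4(65536) = 8

The recursion tree depth is log_4(65536) = 8. At each level, the problem size is divided by 4, so it takes 8 divisions to reduce to a base case of size 1. The algorithm makes 6 recursive calls at each level.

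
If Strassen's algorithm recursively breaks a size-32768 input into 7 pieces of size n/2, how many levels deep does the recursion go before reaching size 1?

For divide and conquer with division factor 2:

Problem sizes at each level:
Level 0: 32768
Level 1: 16384
Level 2: 8192
Level 3: 4096
Level 4: 2048
Level 5: 1024
Level 6: 512
Level 7: 256
Level 8: 128
Level 9: 64
Level 10: 32
Level 11: 16
Level 12: 8
Level 13: 4
Level 14: 2
Level 15: 1

The root is level 0 and the size-1 base case is level 15 (the tree spans levels 0 through 15, i.e. 16 levels counting the root), so the depth is the number of divisions: log_2(32768) = 15

The recursion tree depth is log_2(32768) = 15. At each level, the problem size is divided by 2, so it takes 15 divisions to reduce to a base case of size 1. The algorithm makes 7 recursive calls at each level.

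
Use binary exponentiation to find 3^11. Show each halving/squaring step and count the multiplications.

Computing 3^11 by squaring (build up from 3^1; each line after the first costs one multiplication):

3^1 = 3
3^2 = (3^1)^2 = 3^2 = 9
3^4 = (3^2)^2 = 9^2 = 81
3^5 = 3 * 3^4 = 3 * 81 = 243
3^10 = (3^5)^2 = 243^2 = 59049
3^11 = 3 * 3^10 = 3 * 59049 = 177147

Result: 177147
Multiplications needed: 5 (5 lines after 3^1)

3^11 = 177147. Using exponentiation by squaring, this requires 5 multiplications. The key idea: if the exponent is even, square the half-power; if odd, multiply by the base once.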